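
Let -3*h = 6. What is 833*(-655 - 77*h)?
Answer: -417333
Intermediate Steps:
h = -2 (h = -⅓*6 = -2)
833*(-655 - 77*h) = 833*(-655 - 77*(-2)) = 833*(-655 + 154) = 833*(-501) = -417333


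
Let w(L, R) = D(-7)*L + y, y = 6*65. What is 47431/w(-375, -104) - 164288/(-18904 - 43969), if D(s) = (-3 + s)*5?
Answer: 6126601583/1203389220 ≈ 5.0911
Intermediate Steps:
D(s) = -15 + 5*s
y = 390
w(L, R) = 390 - 50*L (w(L, R) = (-15 + 5*(-7))*L + 390 = (-15 - 35)*L + 390 = -50*L + 390 = 390 - 50*L)
47431/w(-375, -104) - 164288/(-18904 - 43969) = 47431/(390 - 50*(-375)) - 164288/(-18904 - 43969) = 47431/(390 + 18750) - 164288/(-62873) = 47431/19140 - 164288*(-1/62873) = 47431*(1/19140) + 164288/62873 = 47431/19140 + 164288/62873 = 6126601583/1203389220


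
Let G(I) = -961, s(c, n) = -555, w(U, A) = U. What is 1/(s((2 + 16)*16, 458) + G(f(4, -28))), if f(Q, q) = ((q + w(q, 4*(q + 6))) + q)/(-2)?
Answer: -1/1516 ≈ -0.00065963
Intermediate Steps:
f(Q, q) = -3*q/2 (f(Q, q) = ((q + q) + q)/(-2) = (2*q + q)*(-½) = (3*q)*(-½) = -3*q/2)
1/(s((2 + 16)*16, 458) + G(f(4, -28))) = 1/(-555 - 961) = 1/(-1516) = -1/1516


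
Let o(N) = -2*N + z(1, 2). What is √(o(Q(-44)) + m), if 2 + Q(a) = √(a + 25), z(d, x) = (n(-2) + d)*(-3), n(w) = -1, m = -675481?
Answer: √(-675477 - 2*I*√19) ≈ 0.005 - 821.87*I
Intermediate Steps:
z(d, x) = 3 - 3*d (z(d, x) = (-1 + d)*(-3) = 3 - 3*d)
Q(a) = -2 + √(25 + a) (Q(a) = -2 + √(a + 25) = -2 + √(25 + a))
o(N) = -2*N (o(N) = -2*N + (3 - 3*1) = -2*N + (3 - 3) = -2*N + 0 = -2*N)
√(o(Q(-44)) + m) = √(-2*(-2 + √(25 - 44)) - 675481) = √(-2*(-2 + √(-19)) - 675481) = √(-2*(-2 + I*√19) - 675481) = √((4 - 2*I*√19) - 675481) = √(-675477 - 2*I*√19)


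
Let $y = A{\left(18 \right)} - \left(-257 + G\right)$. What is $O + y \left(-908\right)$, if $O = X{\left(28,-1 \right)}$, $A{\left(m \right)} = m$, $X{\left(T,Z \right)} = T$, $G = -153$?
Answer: $-388596$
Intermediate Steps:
$O = 28$
$y = 428$ ($y = 18 - \left(-257 - 153\right) = 18 - -410 = 18 + 410 = 428$)
$O + y \left(-908\right) = 28 + 428 \left(-908\right) = 28 - 388624 = -388596$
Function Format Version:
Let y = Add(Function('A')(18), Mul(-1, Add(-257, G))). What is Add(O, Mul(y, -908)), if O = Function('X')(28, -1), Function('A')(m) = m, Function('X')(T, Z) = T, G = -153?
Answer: -388596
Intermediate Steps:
O = 28
y = 428 (y = Add(18, Mul(-1, Add(-257, -153))) = Add(18, Mul(-1, -410)) = Add(18, 410) = 428)
Add(O, Mul(y, -908)) = Add(28, Mul(428, -908)) = Add(28, -388624) = -388596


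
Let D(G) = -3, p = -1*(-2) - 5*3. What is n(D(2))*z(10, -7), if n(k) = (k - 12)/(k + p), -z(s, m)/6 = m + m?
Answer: 315/4 ≈ 78.750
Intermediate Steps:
p = -13 (p = 2 - 15 = -13)
z(s, m) = -12*m (z(s, m) = -6*(m + m) = -12*m)
n(k) = (-12 + k)/(-13 + k) (n(k) = (k - 12)/(k - 13) = (-12 + k)/(-13 + k))
n(D(2))*z(10, -7) = ((-12 - 3)/(-13 - 3))*(-12*(-7)) = (-15/(-16))*84 = -1/16*(-15)*84 = (15/16)*84 = 315/4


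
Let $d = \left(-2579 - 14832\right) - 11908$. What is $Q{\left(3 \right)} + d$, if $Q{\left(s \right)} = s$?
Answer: $-29316$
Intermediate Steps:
$d = -29319$ ($d = -17411 - 11908 = -29319$)
$Q{\left(3 \right)} + d = 3 - 29319 = -29316$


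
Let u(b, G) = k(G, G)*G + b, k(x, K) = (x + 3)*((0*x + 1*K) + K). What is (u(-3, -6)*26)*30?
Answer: -170820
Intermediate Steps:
k(x, K) = 2*K*(3 + x) (k(x, K) = (3 + x)*((0 + K) + K) = (3 + x)*(K + K) = (3 + x)*(2*K) = 2*K*(3 + x))
u(b, G) = b + 2*G**2*(3 + G) (u(b, G) = (2*G*(3 + G))*G + b = 2*G**2*(3 + G) + b = b + 2*G**2*(3 + G))
(u(-3, -6)*26)*30 = ((-3 + 2*(-6)**2*(3 - 6))*26)*30 = ((-3 + 2*36*(-3))*26)*30 = ((-3 - 216)*26)*30 = -219*26*30 = -5694*30 = -170820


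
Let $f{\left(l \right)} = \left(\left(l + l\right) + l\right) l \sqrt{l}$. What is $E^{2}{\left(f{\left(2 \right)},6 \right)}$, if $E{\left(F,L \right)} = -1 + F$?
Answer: $289 - 24 \sqrt{2} \approx 255.06$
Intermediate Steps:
$f{\left(l \right)} = 3 l^{\frac{5}{2}}$ ($f{\left(l \right)} = \left(2 l + l\right) l^{\frac{3}{2}} = 3 l l^{\frac{3}{2}} = 3 l^{\frac{5}{2}}$)
$E^{2}{\left(f{\left(2 \right)},6 \right)} = \left(-1 + 3 \cdot 2^{\frac{5}{2}}\right)^{2} = \left(-1 + 3 \cdot 4 \sqrt{2}\right)^{2} = \left(-1 + 12 \sqrt{2}\right)^{2}$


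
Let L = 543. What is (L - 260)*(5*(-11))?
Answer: -15565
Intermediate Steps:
(L - 260)*(5*(-11)) = (543 - 260)*(5*(-11)) = 283*(-55) = -15565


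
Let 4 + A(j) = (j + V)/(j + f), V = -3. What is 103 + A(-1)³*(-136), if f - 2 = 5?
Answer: 375965/27 ≈ 13925.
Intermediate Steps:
f = 7 (f = 2 + 5 = 7)
A(j) = -4 + (-3 + j)/(7 + j) (A(j) = -4 + (j - 3)/(j + 7) = -4 + (-3 + j)/(7 + j))
103 + A(-1)³*(-136) = 103 + ((-31 - 3*(-1))/(7 - 1))³*(-136) = 103 + ((-31 + 3)/6)³*(-136) = 103 + ((⅙)*(-28))³*(-136) = 103 + (-14/3)³*(-136) = 103 - 2744/27*(-136) = 103 + 373184/27 = 375965/27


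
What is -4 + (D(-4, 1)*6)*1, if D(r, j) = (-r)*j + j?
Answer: 26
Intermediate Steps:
D(r, j) = j - j*r (D(r, j) = -j*r + j = j - j*r)
-4 + (D(-4, 1)*6)*1 = -4 + ((1*(1 - 1*(-4)))*6)*1 = -4 + ((1*(1 + 4))*6)*1 = -4 + ((1*5)*6)*1 = -4 + (5*6)*1 = -4 + 30*1 = -4 + 30 = 26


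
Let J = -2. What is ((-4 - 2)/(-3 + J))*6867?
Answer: 41202/5 ≈ 8240.4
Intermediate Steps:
((-4 - 2)/(-3 + J))*6867 = ((-4 - 2)/(-3 - 2))*6867 = -6/(-5)*6867 = -6*(-⅕)*6867 = (6/5)*6867 = 41202/5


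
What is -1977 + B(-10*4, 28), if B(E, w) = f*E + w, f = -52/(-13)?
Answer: -2109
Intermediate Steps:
f = 4 (f = -52*(-1/13) = 4)
B(E, w) = w + 4*E (B(E, w) = 4*E + w = w + 4*E)
-1977 + B(-10*4, 28) = -1977 + (28 + 4*(-10*4)) = -1977 + (28 + 4*(-40)) = -1977 + (28 - 160) = -1977 - 132 = -2109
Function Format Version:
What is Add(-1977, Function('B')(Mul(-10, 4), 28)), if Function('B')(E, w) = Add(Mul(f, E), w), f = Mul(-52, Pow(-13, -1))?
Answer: -2109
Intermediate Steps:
f = 4 (f = Mul(-52, Rational(-1, 13)) = 4)
Function('B')(E, w) = Add(w, Mul(4, E)) (Function('B')(E, w) = Add(Mul(4, E), w) = Add(w, Mul(4, E)))
Add(-1977, Function('B')(Mul(-10, 4), 28)) = Add(-1977, Add(28, Mul(4, Mul(-10, 4)))) = Add(-1977, Add(28, Mul(4, -40))) = Add(-1977, Add(28, -160)) = Add(-1977, -132) = -2109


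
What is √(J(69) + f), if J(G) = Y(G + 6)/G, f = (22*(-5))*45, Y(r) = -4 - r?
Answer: I*√23572401/69 ≈ 70.364*I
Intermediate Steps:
f = -4950 (f = -110*45 = -4950)
J(G) = (-10 - G)/G (J(G) = (-4 - (G + 6))/G = (-4 - (6 + G))/G = (-4 + (-6 - G))/G = (-10 - G)/G)
√(J(69) + f) = √((-10 - 1*69)/69 - 4950) = √((-10 - 69)/69 - 4950) = √((1/69)*(-79) - 4950) = √(-79/69 - 4950) = √(-341629/69) = I*√23572401/69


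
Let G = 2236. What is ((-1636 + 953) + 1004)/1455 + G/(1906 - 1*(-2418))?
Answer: 386782/524285 ≈ 0.73773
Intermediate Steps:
((-1636 + 953) + 1004)/1455 + G/(1906 - 1*(-2418)) = ((-1636 + 953) + 1004)/1455 + 2236/(1906 - 1*(-2418)) = (-683 + 1004)*(1/1455) + 2236/(1906 + 2418) = 321*(1/1455) + 2236/4324 = 107/485 + 2236*(1/4324) = 107/485 + 559/1081 = 386782/524285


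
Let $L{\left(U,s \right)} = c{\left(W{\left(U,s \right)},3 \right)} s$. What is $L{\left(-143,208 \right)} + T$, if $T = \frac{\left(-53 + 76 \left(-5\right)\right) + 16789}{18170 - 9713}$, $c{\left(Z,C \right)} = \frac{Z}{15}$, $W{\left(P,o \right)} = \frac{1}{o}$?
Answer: $\frac{84599}{42285} \approx 2.0007$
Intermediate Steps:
$c{\left(Z,C \right)} = \frac{Z}{15}$ ($c{\left(Z,C \right)} = Z \frac{1}{15} = \frac{Z}{15}$)
$L{\left(U,s \right)} = \frac{1}{15}$ ($L{\left(U,s \right)} = \frac{1}{15 s} s = \frac{1}{15}$)
$T = \frac{5452}{2819}$ ($T = \frac{\left(-53 - 380\right) + 16789}{8457} = \left(-433 + 16789\right) \frac{1}{8457} = 16356 \cdot \frac{1}{8457} = \frac{5452}{2819} \approx 1.934$)
$L{\left(-143,208 \right)} + T = \frac{1}{15} + \frac{5452}{2819} = \frac{84599}{42285}$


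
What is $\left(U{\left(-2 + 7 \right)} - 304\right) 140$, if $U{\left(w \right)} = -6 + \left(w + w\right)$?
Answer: $-42000$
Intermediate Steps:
$U{\left(w \right)} = -6 + 2 w$
$\left(U{\left(-2 + 7 \right)} - 304\right) 140 = \left(\left(-6 + 2 \left(-2 + 7\right)\right) - 304\right) 140 = \left(\left(-6 + 2 \cdot 5\right) - 304\right) 140 = \left(\left(-6 + 10\right) - 304\right) 140 = \left(4 - 304\right) 140 = \left(-300\right) 140 = -42000$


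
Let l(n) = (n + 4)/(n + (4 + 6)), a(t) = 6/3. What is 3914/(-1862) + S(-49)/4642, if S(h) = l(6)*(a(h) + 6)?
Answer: -477881/227458 ≈ -2.1010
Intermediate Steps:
a(t) = 2 (a(t) = 6*(1/3) = 2)
l(n) = (4 + n)/(10 + n) (l(n) = (4 + n)/(n + 10) = (4 + n)/(10 + n))
S(h) = 5 (S(h) = ((4 + 6)/(10 + 6))*(2 + 6) = (10/16)*8 = ((1/16)*10)*8 = (5/8)*8 = 5)
3914/(-1862) + S(-49)/4642 = 3914/(-1862) + 5/4642 = 3914*(-1/1862) + 5*(1/4642) = -103/49 + 5/4642 = -477881/227458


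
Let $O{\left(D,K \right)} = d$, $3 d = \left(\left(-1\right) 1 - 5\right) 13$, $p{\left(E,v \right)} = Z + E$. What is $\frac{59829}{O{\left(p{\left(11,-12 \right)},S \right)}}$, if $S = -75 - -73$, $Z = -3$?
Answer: $- \frac{59829}{26} \approx -2301.1$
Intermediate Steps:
$p{\left(E,v \right)} = -3 + E$
$S = -2$ ($S = -75 + 73 = -2$)
$d = -26$ ($d = \frac{\left(\left(-1\right) 1 - 5\right) 13}{3} = \frac{\left(-1 - 5\right) 13}{3} = \frac{\left(-6\right) 13}{3} = \frac{1}{3} \left(-78\right) = -26$)
$O{\left(D,K \right)} = -26$
$\frac{59829}{O{\left(p{\left(11,-12 \right)},S \right)}} = \frac{59829}{-26} = 59829 \left(- \frac{1}{26}\right) = - \frac{59829}{26}$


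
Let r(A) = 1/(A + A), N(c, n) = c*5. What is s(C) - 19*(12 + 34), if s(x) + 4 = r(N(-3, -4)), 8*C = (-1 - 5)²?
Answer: -26341/30 ≈ -878.03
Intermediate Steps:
N(c, n) = 5*c
C = 9/2 (C = (-1 - 5)²/8 = (⅛)*(-6)² = (⅛)*36 = 9/2 ≈ 4.5000)
r(A) = 1/(2*A)
s(x) = -121/30 (s(x) = -4 + 1/(2*((5*(-3)))) = -4 + (½)/(-15) = -4 + (½)*(-1/15) = -4 - 1/30 = -121/30)
s(C) - 19*(12 + 34) = -121/30 - 19*(12 + 34) = -121/30 - 19*46 = -121/30 - 1*874 = -121/30 - 874 = -26341/30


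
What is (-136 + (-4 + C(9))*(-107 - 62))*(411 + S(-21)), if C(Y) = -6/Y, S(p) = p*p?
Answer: 556072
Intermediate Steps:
S(p) = p²
(-136 + (-4 + C(9))*(-107 - 62))*(411 + S(-21)) = (-136 + (-4 - 6/9)*(-107 - 62))*(411 + (-21)²) = (-136 + (-4 - 6*⅑)*(-169))*(411 + 441) = (-136 + (-4 - ⅔)*(-169))*852 = (-136 - 14/3*(-169))*852 = (-136 + 2366/3)*852 = (1958/3)*852 = 556072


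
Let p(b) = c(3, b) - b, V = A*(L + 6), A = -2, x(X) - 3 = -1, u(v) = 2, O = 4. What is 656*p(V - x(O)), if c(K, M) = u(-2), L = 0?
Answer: 10496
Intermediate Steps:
x(X) = 2 (x(X) = 3 - 1 = 2)
c(K, M) = 2
V = -12 (V = -2*(0 + 6) = -2*6 = -12)
p(b) = 2 - b
656*p(V - x(O)) = 656*(2 - (-12 - 1*2)) = 656*(2 - (-12 - 2)) = 656*(2 - 1*(-14)) = 656*(2 + 14) = 656*16 = 10496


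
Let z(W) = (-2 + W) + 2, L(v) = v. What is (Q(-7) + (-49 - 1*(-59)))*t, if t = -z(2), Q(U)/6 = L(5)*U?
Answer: 400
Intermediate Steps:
Q(U) = 30*U (Q(U) = 6*(5*U) = 30*U)
z(W) = W
t = -2 (t = -1*2 = -2)
(Q(-7) + (-49 - 1*(-59)))*t = (30*(-7) + (-49 - 1*(-59)))*(-2) = (-210 + (-49 + 59))*(-2) = (-210 + 10)*(-2) = -200*(-2) = 400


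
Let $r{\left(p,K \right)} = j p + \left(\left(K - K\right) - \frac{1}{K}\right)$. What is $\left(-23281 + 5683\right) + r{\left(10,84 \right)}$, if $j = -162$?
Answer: $- \frac{1614313}{84} \approx -19218.0$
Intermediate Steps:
$r{\left(p,K \right)} = - \frac{1}{K} - 162 p$ ($r{\left(p,K \right)} = - 162 p + \left(\left(K - K\right) - \frac{1}{K}\right) = - 162 p + \left(0 - \frac{1}{K}\right) = - 162 p - \frac{1}{K} = - \frac{1}{K} - 162 p$)
$\left(-23281 + 5683\right) + r{\left(10,84 \right)} = \left(-23281 + 5683\right) - \frac{136081}{84} = -17598 - \frac{136081}{84} = - \frac{1614313}{84}$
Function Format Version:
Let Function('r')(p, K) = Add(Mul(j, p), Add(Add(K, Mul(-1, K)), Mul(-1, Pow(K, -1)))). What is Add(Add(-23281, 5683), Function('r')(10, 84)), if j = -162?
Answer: Rational(-1614313, 84) ≈ -19218.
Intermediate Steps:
Function('r')(p, K) = Add(Mul(-1, Pow(K, -1)), Mul(-162, p)) (Function('r')(p, K) = Add(Mul(-162, p), Add(Add(K, Mul(-1, K)), Mul(-1, Pow(K, -1)))) = Add(Mul(-162, p), Add(0, Mul(-1, Pow(K, -1)))) = Add(Mul(-162, p), Mul(-1, Pow(K, -1))) = Add(Mul(-1, Pow(K, -1)), Mul(-162, p)))
Add(Add(-23281, 5683), Function('r')(10, 84)) = Add(Add(-23281, 5683), Add(Mul(-1, Pow(84, -1)), Mul(-162, 10))) = Add(-17598, Add(Mul(-1, Rational(1, 84)), -1620)) = Add(-17598, Add(Rational(-1, 84), -1620)) = Add(-17598, Rational(-136081, 84)) = Rational(-1614313, 84)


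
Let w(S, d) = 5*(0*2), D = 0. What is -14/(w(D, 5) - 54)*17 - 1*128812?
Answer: -3477805/27 ≈ -1.2881e+5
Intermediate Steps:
w(S, d) = 0 (w(S, d) = 5*0 = 0)
-14/(w(D, 5) - 54)*17 - 1*128812 = -14/(0 - 54)*17 - 1*128812 = -14/(-54)*17 - 128812 = -14*(-1/54)*17 - 128812 = (7/27)*17 - 128812 = 119/27 - 128812 = -3477805/27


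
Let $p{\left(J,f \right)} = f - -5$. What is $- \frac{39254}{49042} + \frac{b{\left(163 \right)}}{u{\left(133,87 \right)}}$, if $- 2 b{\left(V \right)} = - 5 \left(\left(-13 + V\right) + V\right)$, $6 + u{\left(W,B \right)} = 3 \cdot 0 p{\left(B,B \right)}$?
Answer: $- \frac{38610889}{294252} \approx -131.22$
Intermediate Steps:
$p{\left(J,f \right)} = 5 + f$ ($p{\left(J,f \right)} = f + 5 = 5 + f$)
$u{\left(W,B \right)} = -6$ ($u{\left(W,B \right)} = -6 + 3 \cdot 0 \left(5 + B\right) = -6 + 0 \left(5 + B\right) = -6 + 0 = -6$)
$b{\left(V \right)} = - \frac{65}{2} + 5 V$ ($b{\left(V \right)} = - \frac{\left(-5\right) \left(\left(-13 + V\right) + V\right)}{2} = - \frac{\left(-5\right) \left(-13 + 2 V\right)}{2} = - \frac{65 - 10 V}{2} = - \frac{65}{2} + 5 V$)
$- \frac{39254}{49042} + \frac{b{\left(163 \right)}}{u{\left(133,87 \right)}} = - \frac{39254}{49042} + \frac{- \frac{65}{2} + 5 \cdot 163}{-6} = \left(-39254\right) \frac{1}{49042} + \left(- \frac{65}{2} + 815\right) \left(- \frac{1}{6}\right) = - \frac{19627}{24521} + \frac{1565}{2} \left(- \frac{1}{6}\right) = - \frac{19627}{24521} - \frac{1565}{12} = - \frac{38610889}{294252}$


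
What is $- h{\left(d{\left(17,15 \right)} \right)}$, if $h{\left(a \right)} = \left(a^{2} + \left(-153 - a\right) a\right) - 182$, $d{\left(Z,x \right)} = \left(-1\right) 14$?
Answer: $-1960$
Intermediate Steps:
$d{\left(Z,x \right)} = -14$
$h{\left(a \right)} = -182 + a^{2} + a \left(-153 - a\right)$ ($h{\left(a \right)} = \left(a^{2} + a \left(-153 - a\right)\right) - 182 = -182 + a^{2} + a \left(-153 - a\right)$)
$- h{\left(d{\left(17,15 \right)} \right)} = - (-182 - -2142) = - (-182 + 2142) = \left(-1\right) 1960 = -1960$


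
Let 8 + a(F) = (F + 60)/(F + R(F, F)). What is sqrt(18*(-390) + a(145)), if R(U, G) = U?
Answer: 3*I*sqrt(2626646)/58 ≈ 83.829*I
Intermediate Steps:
a(F) = -8 + (60 + F)/(2*F) (a(F) = -8 + (F + 60)/(F + F) = -8 + (60 + F)/((2*F)) = -8 + (60 + F)*(1/(2*F)) = -8 + (60 + F)/(2*F))
sqrt(18*(-390) + a(145)) = sqrt(18*(-390) + (-15/2 + 30/145)) = sqrt(-7020 + (-15/2 + 30*(1/145))) = sqrt(-7020 + (-15/2 + 6/29)) = sqrt(-7020 - 423/58) = sqrt(-407583/58) = 3*I*sqrt(2626646)/58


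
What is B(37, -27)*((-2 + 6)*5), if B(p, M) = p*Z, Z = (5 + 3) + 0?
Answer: 5920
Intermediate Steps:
Z = 8 (Z = 8 + 0 = 8)
B(p, M) = 8*p (B(p, M) = p*8 = 8*p)
B(37, -27)*((-2 + 6)*5) = (8*37)*((-2 + 6)*5) = 296*(4*5) = 296*20 = 5920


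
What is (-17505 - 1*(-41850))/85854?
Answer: 8115/28618 ≈ 0.28356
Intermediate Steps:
(-17505 - 1*(-41850))/85854 = (-17505 + 41850)*(1/85854) = 24345*(1/85854) = 8115/28618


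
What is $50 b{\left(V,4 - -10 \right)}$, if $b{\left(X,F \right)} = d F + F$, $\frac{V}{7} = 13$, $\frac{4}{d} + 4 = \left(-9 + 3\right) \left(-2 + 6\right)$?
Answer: $600$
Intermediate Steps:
$d = - \frac{1}{7}$ ($d = \frac{4}{-4 + \left(-9 + 3\right) \left(-2 + 6\right)} = \frac{4}{-4 - 24} = \frac{4}{-28} = 4 \left(- \frac{1}{28}\right) = - \frac{1}{7} \approx -0.14286$)
$V = 91$ ($V = 7 \cdot 13 = 91$)
$b{\left(X,F \right)} = \frac{6 F}{7}$ ($b{\left(X,F \right)} = - \frac{F}{7} + F = \frac{6 F}{7}$)
$50 b{\left(V,4 - -10 \right)} = 50 \frac{6 \left(4 - -10\right)}{7} = 50 \frac{6 \left(4 + 10\right)}{7} = 50 \cdot \frac{6}{7} \cdot 14 = 50 \cdot 12 = 600$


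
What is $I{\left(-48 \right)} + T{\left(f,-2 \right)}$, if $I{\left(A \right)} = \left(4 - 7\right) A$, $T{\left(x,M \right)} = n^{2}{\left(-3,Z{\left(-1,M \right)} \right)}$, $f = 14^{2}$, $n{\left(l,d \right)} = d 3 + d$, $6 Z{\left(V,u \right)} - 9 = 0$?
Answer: $180$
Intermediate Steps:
$Z{\left(V,u \right)} = \frac{3}{2}$ ($Z{\left(V,u \right)} = \frac{3}{2} + \frac{1}{6} \cdot 0 = \frac{3}{2} + 0 = \frac{3}{2}$)
$n{\left(l,d \right)} = 4 d$ ($n{\left(l,d \right)} = 3 d + d = 4 d$)
$f = 196$
$T{\left(x,M \right)} = 36$ ($T{\left(x,M \right)} = \left(4 \cdot \frac{3}{2}\right)^{2} = 6^{2} = 36$)
$I{\left(A \right)} = - 3 A$
$I{\left(-48 \right)} + T{\left(f,-2 \right)} = \left(-3\right) \left(-48\right) + 36 = 144 + 36 = 180$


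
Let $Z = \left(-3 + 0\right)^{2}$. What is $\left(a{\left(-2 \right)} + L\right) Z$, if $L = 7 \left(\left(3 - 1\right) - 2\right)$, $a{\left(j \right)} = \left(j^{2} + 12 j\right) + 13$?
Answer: $-63$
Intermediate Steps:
$a{\left(j \right)} = 13 + j^{2} + 12 j$
$L = 0$ ($L = 7 \left(2 - 2\right) = 7 \cdot 0 = 0$)
$Z = 9$ ($Z = \left(-3\right)^{2} = 9$)
$\left(a{\left(-2 \right)} + L\right) Z = \left(\left(13 + \left(-2\right)^{2} + 12 \left(-2\right)\right) + 0\right) 9 = \left(\left(13 + 4 - 24\right) + 0\right) 9 = \left(-7 + 0\right) 9 = \left(-7\right) 9 = -63$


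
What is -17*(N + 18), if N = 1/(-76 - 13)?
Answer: -27217/89 ≈ -305.81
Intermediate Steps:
N = -1/89 (N = 1/(-89) = -1/89 ≈ -0.011236)
-17*(N + 18) = -17*(-1/89 + 18) = -17*1601/89 = -27217/89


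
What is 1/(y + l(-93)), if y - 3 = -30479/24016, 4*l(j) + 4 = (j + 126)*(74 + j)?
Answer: -24016/3746955 ≈ -0.0064095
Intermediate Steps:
l(j) = -1 + (74 + j)*(126 + j)/4 (l(j) = -1 + ((j + 126)*(74 + j))/4 = -1 + ((126 + j)*(74 + j))/4 = -1 + ((74 + j)*(126 + j))/4 = -1 + (74 + j)*(126 + j)/4)
y = 41569/24016 (y = 3 - 30479/24016 = 41569/24016 ≈ 1.7309)
1/(y + l(-93)) = 1/(41569/24016 + (2330 + 50*(-93) + (¼)*(-93)²)) = 1/(41569/24016 + (2330 - 4650 + (¼)*8649)) = 1/(41569/24016 + (2330 - 4650 + 8649/4)) = 1/(41569/24016 - 631/4) = 1/(-3746955/24016) = -24016/3746955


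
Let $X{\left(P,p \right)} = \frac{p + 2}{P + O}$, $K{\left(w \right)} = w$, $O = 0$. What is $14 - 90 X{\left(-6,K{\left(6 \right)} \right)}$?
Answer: $134$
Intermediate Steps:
$X{\left(P,p \right)} = \frac{2 + p}{P}$ ($X{\left(P,p \right)} = \frac{p + 2}{P + 0} = \frac{2 + p}{P}$)
$14 - 90 X{\left(-6,K{\left(6 \right)} \right)} = 14 - 90 \frac{2 + 6}{-6} = 14 - 90 \left(\left(- \frac{1}{6}\right) 8\right) = 14 - -120 = 14 + 120 = 134$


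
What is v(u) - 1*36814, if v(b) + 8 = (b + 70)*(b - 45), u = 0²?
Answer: -39972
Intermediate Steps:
u = 0
v(b) = -8 + (-45 + b)*(70 + b) (v(b) = -8 + (b + 70)*(b - 45) = -8 + (70 + b)*(-45 + b) = -8 + (-45 + b)*(70 + b))
v(u) - 1*36814 = (-3158 + 0² + 25*0) - 1*36814 = (-3158 + 0 + 0) - 36814 = -3158 - 36814 = -39972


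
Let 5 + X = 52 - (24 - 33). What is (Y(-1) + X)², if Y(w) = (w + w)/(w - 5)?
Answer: 28561/9 ≈ 3173.4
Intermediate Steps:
Y(w) = 2*w/(-5 + w) (Y(w) = (2*w)/(-5 + w) = 2*w/(-5 + w))
X = 56 (X = -5 + (52 - (24 - 33)) = -5 + (52 - 1*(-9)) = -5 + (52 + 9) = -5 + 61 = 56)
(Y(-1) + X)² = (2*(-1)/(-5 - 1) + 56)² = (2*(-1)/(-6) + 56)² = (2*(-1)*(-⅙) + 56)² = (⅓ + 56)² = (169/3)² = 28561/9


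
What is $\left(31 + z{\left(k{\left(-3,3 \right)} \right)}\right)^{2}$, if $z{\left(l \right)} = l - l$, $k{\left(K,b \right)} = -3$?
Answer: $961$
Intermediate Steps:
$z{\left(l \right)} = 0$
$\left(31 + z{\left(k{\left(-3,3 \right)} \right)}\right)^{2} = \left(31 + 0\right)^{2} = 31^{2} = 961$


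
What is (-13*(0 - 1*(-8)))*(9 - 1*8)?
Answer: -104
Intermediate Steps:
(-13*(0 - 1*(-8)))*(9 - 1*8) = (-13*(0 + 8))*(9 - 8) = -13*8*1 = -104*1 = -104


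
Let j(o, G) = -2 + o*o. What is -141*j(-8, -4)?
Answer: -8742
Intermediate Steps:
j(o, G) = -2 + o**2
-141*j(-8, -4) = -141*(-2 + (-8)**2) = -141*(-2 + 64) = -141*62 = -8742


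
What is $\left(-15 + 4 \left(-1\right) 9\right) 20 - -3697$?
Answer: $2677$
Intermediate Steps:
$\left(-15 + 4 \left(-1\right) 9\right) 20 - -3697 = \left(-15 - 36\right) 20 + 3697 = \left(-51\right) 20 + 3697 = -1020 + 3697 = 2677$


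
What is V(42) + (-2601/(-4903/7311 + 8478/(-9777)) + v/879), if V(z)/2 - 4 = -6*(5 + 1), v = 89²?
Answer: 52703155676566/32206351677 ≈ 1636.4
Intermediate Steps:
v = 7921
V(z) = -64 (V(z) = 8 + 2*(-6*(5 + 1)) = 8 + 2*(-6*6) = 8 + 2*(-36) = 8 - 72 = -64)
V(42) + (-2601/(-4903/7311 + 8478/(-9777)) + v/879) = -64 + (-2601/(-4903/7311 + 8478/(-9777)) + 7921/879) = -64 + (-2601/(-4903*1/7311 + 8478*(-1/9777)) + 7921*(1/879)) = -64 + (-2601/(-4903/7311 - 2826/3259) + 7921/879) = -64 + (-2601/(-36639763/23826549) + 7921/879) = -64 + (-2601*(-23826549/36639763) + 7921/879) = -64 + (61972853949/36639763 + 7921/879) = -64 + 54764362183894/32206351677 = 52703155676566/32206351677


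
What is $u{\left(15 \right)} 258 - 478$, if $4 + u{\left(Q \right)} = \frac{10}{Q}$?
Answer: $-1338$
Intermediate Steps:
$u{\left(Q \right)} = -4 + \frac{10}{Q}$
$u{\left(15 \right)} 258 - 478 = \left(-4 + \frac{10}{15}\right) 258 - 478 = \left(-4 + 10 \cdot \frac{1}{15}\right) 258 - 478 = \left(-4 + \frac{2}{3}\right) 258 - 478 = \left(- \frac{10}{3}\right) 258 - 478 = -860 - 478 = -1338$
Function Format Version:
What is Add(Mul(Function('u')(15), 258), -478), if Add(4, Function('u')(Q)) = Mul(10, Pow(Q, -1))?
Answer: -1338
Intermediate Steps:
Function('u')(Q) = Add(-4, Mul(10, Pow(Q, -1)))
Add(Mul(Function('u')(15), 258), -478) = Add(Mul(Add(-4, Mul(10, Pow(15, -1))), 258), -478) = Add(Mul(Add(-4, Mul(10, Rational(1, 15))), 258), -478) = Add(Mul(Add(-4, Rational(2, 3)), 258), -478) = Add(Mul(Rational(-10, 3), 258), -478) = Add(-860, -478) = -1338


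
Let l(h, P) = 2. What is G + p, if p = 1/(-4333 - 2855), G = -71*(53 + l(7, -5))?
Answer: -28069141/7188 ≈ -3905.0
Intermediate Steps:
G = -3905 (G = -71*(53 + 2) = -71*55 = -3905)
p = -1/7188 (p = 1/(-7188) = -1/7188 ≈ -0.00013912)
G + p = -3905 - 1/7188 = -28069141/7188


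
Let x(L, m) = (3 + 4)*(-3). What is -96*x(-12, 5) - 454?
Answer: 1562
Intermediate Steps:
x(L, m) = -21 (x(L, m) = 7*(-3) = -21)
-96*x(-12, 5) - 454 = -96*(-21) - 454 = 2016 - 454 = 1562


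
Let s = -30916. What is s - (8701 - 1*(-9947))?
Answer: -49564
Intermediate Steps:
s - (8701 - 1*(-9947)) = -30916 - (8701 - 1*(-9947)) = -30916 - (8701 + 9947) = -30916 - 1*18648 = -30916 - 18648 = -49564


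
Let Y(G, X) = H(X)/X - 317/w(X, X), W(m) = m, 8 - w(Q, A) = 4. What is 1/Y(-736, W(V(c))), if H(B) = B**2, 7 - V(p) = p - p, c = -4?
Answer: -4/289 ≈ -0.013841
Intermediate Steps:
w(Q, A) = 4 (w(Q, A) = 8 - 1*4 = 8 - 4 = 4)
V(p) = 7 (V(p) = 7 - (p - p) = 7 - 1*0 = 7 + 0 = 7)
Y(G, X) = -317/4 + X (Y(G, X) = X**2/X - 317/4 = X - 317*1/4 = X - 317/4 = -317/4 + X)
1/Y(-736, W(V(c))) = 1/(-317/4 + 7) = 1/(-289/4) = -4/289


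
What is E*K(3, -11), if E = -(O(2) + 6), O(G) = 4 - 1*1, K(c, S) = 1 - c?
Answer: 18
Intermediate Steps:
O(G) = 3 (O(G) = 4 - 1 = 3)
E = -9 (E = -(3 + 6) = -1*9 = -9)
E*K(3, -11) = -9*(1 - 1*3) = -9*(1 - 3) = -9*(-2) = 18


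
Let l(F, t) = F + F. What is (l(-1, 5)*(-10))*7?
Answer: 140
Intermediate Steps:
l(F, t) = 2*F
(l(-1, 5)*(-10))*7 = ((2*(-1))*(-10))*7 = -2*(-10)*7 = 20*7 = 140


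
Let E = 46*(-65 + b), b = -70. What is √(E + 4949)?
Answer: I*√1261 ≈ 35.511*I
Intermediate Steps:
E = -6210 (E = 46*(-65 - 70) = 46*(-135) = -6210)
√(E + 4949) = √(-6210 + 4949) = √(-1261) = I*√1261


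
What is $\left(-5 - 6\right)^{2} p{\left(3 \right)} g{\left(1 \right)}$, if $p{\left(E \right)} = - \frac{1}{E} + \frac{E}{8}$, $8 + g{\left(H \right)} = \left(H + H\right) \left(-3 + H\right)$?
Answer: $- \frac{121}{2} \approx -60.5$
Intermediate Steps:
$g{\left(H \right)} = -8 + 2 H \left(-3 + H\right)$ ($g{\left(H \right)} = -8 + \left(H + H\right) \left(-3 + H\right) = -8 + 2 H \left(-3 + H\right)$)
$p{\left(E \right)} = - \frac{1}{E} + \frac{E}{8}$ ($p{\left(E \right)} = - \frac{1}{E} + E \frac{1}{8} = - \frac{1}{E} + \frac{E}{8}$)
$\left(-5 - 6\right)^{2} p{\left(3 \right)} g{\left(1 \right)} = \left(-5 - 6\right)^{2} \left(- \frac{1}{3} + \frac{1}{8} \cdot 3\right) \left(-8 - 6 + 2 \cdot 1^{2}\right) = \left(-11\right)^{2} \left(\left(-1\right) \frac{1}{3} + \frac{3}{8}\right) \left(-8 - 6 + 2 \cdot 1\right) = 121 \left(- \frac{1}{3} + \frac{3}{8}\right) \left(-8 - 6 + 2\right) = 121 \cdot \frac{1}{24} \left(-12\right) = \frac{121}{24} \left(-12\right) = - \frac{121}{2}$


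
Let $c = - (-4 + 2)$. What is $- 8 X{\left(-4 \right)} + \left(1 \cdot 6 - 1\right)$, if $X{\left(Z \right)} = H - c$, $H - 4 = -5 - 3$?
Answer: $53$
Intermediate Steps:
$H = -4$ ($H = 4 - 8 = -4$)
$c = 2$ ($c = \left(-1\right) \left(-2\right) = 2$)
$X{\left(Z \right)} = -6$ ($X{\left(Z \right)} = -4 - 2 = -6$)
$- 8 X{\left(-4 \right)} + \left(1 \cdot 6 - 1\right) = \left(-8\right) \left(-6\right) + \left(1 \cdot 6 - 1\right) = 48 + \left(6 - 1\right) = 48 + 5 = 53$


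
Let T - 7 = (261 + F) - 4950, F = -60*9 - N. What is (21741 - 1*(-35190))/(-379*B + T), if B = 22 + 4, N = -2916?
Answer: -56931/12160 ≈ -4.6818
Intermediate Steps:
B = 26
F = 2376 (F = -60*9 - 1*(-2916) = -540 + 2916 = 2376)
T = -2306 (T = 7 + ((261 + 2376) - 4950) = 7 + (2637 - 4950) = 7 - 2313 = -2306)
(21741 - 1*(-35190))/(-379*B + T) = (21741 - 1*(-35190))/(-379*26 - 2306) = (21741 + 35190)/(-9854 - 2306) = 56931/(-12160) = 56931*(-1/12160) = -56931/12160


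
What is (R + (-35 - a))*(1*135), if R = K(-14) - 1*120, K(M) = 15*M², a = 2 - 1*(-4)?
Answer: 375165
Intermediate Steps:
a = 6 (a = 2 + 4 = 6)
R = 2820 (R = 15*(-14)² - 1*120 = 15*196 - 120 = 2940 - 120 = 2820)
(R + (-35 - a))*(1*135) = (2820 + (-35 - 1*6))*(1*135) = (2820 + (-35 - 6))*135 = (2820 - 41)*135 = 2779*135 = 375165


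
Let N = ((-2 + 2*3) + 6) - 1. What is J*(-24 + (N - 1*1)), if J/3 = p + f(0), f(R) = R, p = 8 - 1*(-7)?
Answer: -720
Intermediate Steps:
p = 15 (p = 8 + 7 = 15)
N = 9 (N = ((-2 + 6) + 6) - 1 = (4 + 6) - 1 = 10 - 1 = 9)
J = 45 (J = 3*(15 + 0) = 3*15 = 45)
J*(-24 + (N - 1*1)) = 45*(-24 + (9 - 1*1)) = 45*(-24 + (9 - 1)) = 45*(-24 + 8) = 45*(-16) = -720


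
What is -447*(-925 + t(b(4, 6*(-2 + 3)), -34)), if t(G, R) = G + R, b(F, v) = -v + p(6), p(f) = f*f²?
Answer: 334803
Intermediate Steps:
p(f) = f³
b(F, v) = 216 - v (b(F, v) = -v + 6³ = -v + 216 = 216 - v)
-447*(-925 + t(b(4, 6*(-2 + 3)), -34)) = -447*(-925 + ((216 - 6*(-2 + 3)) - 34)) = -447*(-925 + ((216 - 6) - 34)) = -447*(-925 + (210 - 34)) = -447*(-925 + 176) = -447*(-749) = 334803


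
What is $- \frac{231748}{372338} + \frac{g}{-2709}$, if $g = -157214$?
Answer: $\frac{28954470500}{504331821} \approx 57.412$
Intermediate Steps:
$- \frac{231748}{372338} + \frac{g}{-2709} = - \frac{231748}{372338} - \frac{157214}{-2709} = \left(-231748\right) \frac{1}{372338} - - \frac{157214}{2709} = - \frac{115874}{186169} + \frac{157214}{2709} = \frac{28954470500}{504331821}$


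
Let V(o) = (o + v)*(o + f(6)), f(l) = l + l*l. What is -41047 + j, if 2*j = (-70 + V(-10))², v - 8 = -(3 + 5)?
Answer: 35003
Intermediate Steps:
f(l) = l + l²
v = 0 (v = 8 - (3 + 5) = 8 - 1*8 = 8 - 8 = 0)
V(o) = o*(42 + o) (V(o) = (o + 0)*(o + 6*(1 + 6)) = o*(o + 6*7) = o*(o + 42) = o*(42 + o))
j = 76050 (j = (-70 - 10*(42 - 10))²/2 = (-70 - 10*32)²/2 = (-70 - 320)²/2 = (½)*(-390)² = (½)*152100 = 76050)
-41047 + j = -41047 + 76050 = 35003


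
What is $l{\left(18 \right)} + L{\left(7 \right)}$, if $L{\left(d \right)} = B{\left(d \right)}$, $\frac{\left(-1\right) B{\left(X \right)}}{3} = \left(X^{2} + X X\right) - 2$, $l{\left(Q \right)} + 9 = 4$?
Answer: $-293$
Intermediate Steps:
$l{\left(Q \right)} = -5$ ($l{\left(Q \right)} = -9 + 4 = -5$)
$B{\left(X \right)} = 6 - 6 X^{2}$ ($B{\left(X \right)} = - 3 \left(\left(X^{2} + X X\right) - 2\right) = - 3 \left(\left(X^{2} + X^{2}\right) - 2\right) = - 3 \left(2 X^{2} - 2\right) = - 3 \left(-2 + 2 X^{2}\right) = 6 - 6 X^{2}$)
$L{\left(d \right)} = 6 - 6 d^{2}$
$l{\left(18 \right)} + L{\left(7 \right)} = -5 + \left(6 - 6 \cdot 7^{2}\right) = -5 + \left(6 - 294\right) = -5 - 288 = -293$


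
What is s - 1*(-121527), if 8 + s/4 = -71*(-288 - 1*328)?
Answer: 296439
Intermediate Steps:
s = 174912 (s = -32 + 4*(-71*(-288 - 1*328)) = -32 + 4*(-71*(-288 - 328)) = -32 + 4*(-71*(-616)) = -32 + 4*43736 = -32 + 174944 = 174912)
s - 1*(-121527) = 174912 - 1*(-121527) = 174912 + 121527 = 296439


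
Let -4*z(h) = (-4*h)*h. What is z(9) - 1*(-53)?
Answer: 134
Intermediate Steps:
z(h) = h² (z(h) = -(-4*h)*h/4 = -(-1)*h² = h²)
z(9) - 1*(-53) = 9² - 1*(-53) = 81 + 53 = 134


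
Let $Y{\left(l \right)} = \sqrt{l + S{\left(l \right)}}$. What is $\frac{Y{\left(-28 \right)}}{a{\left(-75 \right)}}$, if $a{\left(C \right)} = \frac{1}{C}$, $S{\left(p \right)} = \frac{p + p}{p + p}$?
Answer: $- 225 i \sqrt{3} \approx - 389.71 i$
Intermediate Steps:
$S{\left(p \right)} = 1$ ($S{\left(p \right)} = \frac{2 p}{2 p} = 2 p \frac{1}{2 p} = 1$)
$Y{\left(l \right)} = \sqrt{1 + l}$ ($Y{\left(l \right)} = \sqrt{l + 1} = \sqrt{1 + l}$)
$\frac{Y{\left(-28 \right)}}{a{\left(-75 \right)}} = \frac{\sqrt{1 - 28}}{\frac{1}{-75}} = \frac{\sqrt{-27}}{- \frac{1}{75}} = 3 i \sqrt{3} \left(-75\right) = - 225 i \sqrt{3}$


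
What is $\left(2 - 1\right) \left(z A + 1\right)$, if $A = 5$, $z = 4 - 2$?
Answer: $11$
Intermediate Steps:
$z = 2$
$\left(2 - 1\right) \left(z A + 1\right) = \left(2 - 1\right) \left(2 \cdot 5 + 1\right) = 1 \left(10 + 1\right) = 1 \cdot 11 = 11$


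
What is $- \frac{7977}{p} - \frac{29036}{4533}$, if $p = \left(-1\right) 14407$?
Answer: $- \frac{382161911}{65306931} \approx -5.8518$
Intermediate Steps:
$p = -14407$
$- \frac{7977}{p} - \frac{29036}{4533} = - \frac{7977}{-14407} - \frac{29036}{4533} = \left(-7977\right) \left(- \frac{1}{14407}\right) - \frac{29036}{4533} = \frac{7977}{14407} - \frac{29036}{4533} = - \frac{382161911}{65306931}$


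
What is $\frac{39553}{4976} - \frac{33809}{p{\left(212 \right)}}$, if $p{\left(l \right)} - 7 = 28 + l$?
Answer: $- \frac{158463993}{1229072} \approx -128.93$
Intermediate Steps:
$p{\left(l \right)} = 35 + l$ ($p{\left(l \right)} = 7 + \left(28 + l\right) = 35 + l$)
$\frac{39553}{4976} - \frac{33809}{p{\left(212 \right)}} = \frac{39553}{4976} - \frac{33809}{35 + 212} = 39553 \cdot \frac{1}{4976} - \frac{33809}{247} = \frac{39553}{4976} - \frac{33809}{247} = - \frac{158463993}{1229072}$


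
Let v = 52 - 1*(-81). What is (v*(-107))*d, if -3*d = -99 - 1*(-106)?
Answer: 99617/3 ≈ 33206.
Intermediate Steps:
d = -7/3 (d = -(-99 - 1*(-106))/3 = -(-99 + 106)/3 = -⅓*7 = -7/3 ≈ -2.3333)
v = 133 (v = 52 + 81 = 133)
(v*(-107))*d = (133*(-107))*(-7/3) = -14231*(-7/3) = 99617/3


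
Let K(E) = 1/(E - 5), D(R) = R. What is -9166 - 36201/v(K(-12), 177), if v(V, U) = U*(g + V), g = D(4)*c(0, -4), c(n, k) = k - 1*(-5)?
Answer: -36438337/3953 ≈ -9217.9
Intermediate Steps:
c(n, k) = 5 + k (c(n, k) = k + 5 = 5 + k)
g = 4 (g = 4*(5 - 4) = 4*1 = 4)
K(E) = 1/(-5 + E)
v(V, U) = U*(4 + V)
-9166 - 36201/v(K(-12), 177) = -9166 - 36201/(177*(4 + 1/(-5 - 12))) = -9166 - 36201/(177*(4 + 1/(-17))) = -9166 - 36201/(177*(4 - 1/17)) = -9166 - 36201/(177*(67/17)) = -9166 - 36201/11859/17 = -9166 - 36201*17/11859 = -9166 - 1*205139/3953 = -9166 - 205139/3953 = -36438337/3953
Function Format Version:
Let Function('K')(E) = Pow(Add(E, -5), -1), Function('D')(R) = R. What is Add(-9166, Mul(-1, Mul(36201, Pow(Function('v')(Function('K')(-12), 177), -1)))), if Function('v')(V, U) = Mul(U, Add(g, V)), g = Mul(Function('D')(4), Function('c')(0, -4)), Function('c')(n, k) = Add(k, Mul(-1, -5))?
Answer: Rational(-36438337, 3953) ≈ -9217.9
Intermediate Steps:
Function('c')(n, k) = Add(5, k) (Function('c')(n, k) = Add(k, 5) = Add(5, k))
g = 4 (g = Mul(4, Add(5, -4)) = Mul(4, 1) = 4)
Function('K')(E) = Pow(Add(-5, E), -1)
Function('v')(V, U) = Mul(U, Add(4, V))
Add(-9166, Mul(-1, Mul(36201, Pow(Function('v')(Function('K')(-12), 177), -1)))) = Add(-9166, Mul(-1, Mul(36201, Pow(Mul(177, Add(4, Pow(Add(-5, -12), -1))), -1)))) = Add(-9166, Mul(-1, Mul(36201, Pow(Mul(177, Add(4, Pow(-17, -1))), -1)))) = Add(-9166, Mul(-1, Mul(36201, Pow(Mul(177, Add(4, Rational(-1, 17))), -1)))) = Add(-9166, Mul(-1, Mul(36201, Pow(Mul(177, Rational(67, 17)), -1)))) = Add(-9166, Mul(-1, Mul(36201, Pow(Rational(11859, 17), -1)))) = Add(-9166, Mul(-1, Mul(36201, Rational(17, 11859)))) = Add(-9166, Mul(-1, Rational(205139, 3953))) = Add(-9166, Rational(-205139, 3953)) = Rational(-36438337, 3953)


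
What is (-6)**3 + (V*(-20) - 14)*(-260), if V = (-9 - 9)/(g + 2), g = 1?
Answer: -27776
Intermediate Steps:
V = -6 (V = (-9 - 9)/(1 + 2) = -18/3 = -18*1/3 = -6)
(-6)**3 + (V*(-20) - 14)*(-260) = (-6)**3 + (-6*(-20) - 14)*(-260) = -216 + (120 - 14)*(-260) = -216 + 106*(-260) = -216 - 27560 = -27776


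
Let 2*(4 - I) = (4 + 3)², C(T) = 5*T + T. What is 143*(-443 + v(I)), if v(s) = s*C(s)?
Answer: 594451/2 ≈ 2.9723e+5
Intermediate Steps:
C(T) = 6*T
I = -41/2 (I = 4 - (4 + 3)²/2 = 4 - ½*7² = 4 - ½*49 = 4 - 49/2 = -41/2 ≈ -20.500)
v(s) = 6*s² (v(s) = s*(6*s) = 6*s²)
143*(-443 + v(I)) = 143*(-443 + 6*(-41/2)²) = 143*(-443 + 6*(1681/4)) = 143*(-443 + 5043/2) = 143*(4157/2) = 594451/2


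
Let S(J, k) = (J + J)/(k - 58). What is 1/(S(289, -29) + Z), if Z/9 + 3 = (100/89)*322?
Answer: 7743/24952097 ≈ 0.00031031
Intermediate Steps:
S(J, k) = 2*J/(-58 + k) (S(J, k) = (2*J)/(-58 + k) = 2*J/(-58 + k))
Z = 287397/89 (Z = -27 + 9*((100/89)*322) = -27 + 9*(32200/89) = -27 + 289800/89 = 287397/89 ≈ 3229.2)
1/(S(289, -29) + Z) = 1/(2*289/(-58 - 29) + 287397/89) = 1/(2*289/(-87) + 287397/89) = 1/(2*289*(-1/87) + 287397/89) = 1/(-578/87 + 287397/89) = 1/(24952097/7743) = 7743/24952097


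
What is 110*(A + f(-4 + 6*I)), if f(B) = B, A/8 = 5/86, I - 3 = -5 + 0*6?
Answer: -73480/43 ≈ -1708.8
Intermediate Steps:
I = -2 (I = 3 + (-5 + 0*6) = 3 + (-5 + 0) = 3 - 5 = -2)
A = 20/43 (A = 8*(5/86) = 20/43 ≈ 0.46512)
110*(A + f(-4 + 6*I)) = 110*(20/43 + (-4 + 6*(-2))) = 110*(20/43 + (-4 - 12)) = 110*(20/43 - 16) = 110*(-668/43) = -73480/43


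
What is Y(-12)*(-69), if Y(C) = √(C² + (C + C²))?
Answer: -138*√69 ≈ -1146.3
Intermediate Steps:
Y(C) = √(C + 2*C²)
Y(-12)*(-69) = √(-12*(1 + 2*(-12)))*(-69) = √(-12*(1 - 24))*(-69) = √(-12*(-23))*(-69) = √276*(-69) = (2*√69)*(-69) = -138*√69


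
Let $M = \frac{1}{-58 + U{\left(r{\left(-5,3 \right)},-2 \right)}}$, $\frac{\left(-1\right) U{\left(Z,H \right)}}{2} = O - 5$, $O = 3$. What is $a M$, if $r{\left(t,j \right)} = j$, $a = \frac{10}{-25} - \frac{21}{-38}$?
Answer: $- \frac{29}{10260} \approx -0.0028265$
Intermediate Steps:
$a = \frac{29}{190}$ ($a = 10 \left(- \frac{1}{25}\right) - - \frac{21}{38} = - \frac{2}{5} + \frac{21}{38} = \frac{29}{190} \approx 0.15263$)
$U{\left(Z,H \right)} = 4$ ($U{\left(Z,H \right)} = - 2 \left(3 - 5\right) = \left(-2\right) \left(-2\right) = 4$)
$M = - \frac{1}{54}$ ($M = \frac{1}{-58 + 4} = \frac{1}{-54} = - \frac{1}{54} \approx -0.018519$)
$a M = \frac{29}{190} \left(- \frac{1}{54}\right) = - \frac{29}{10260}$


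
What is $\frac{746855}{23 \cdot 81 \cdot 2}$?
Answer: $\frac{746855}{3726} \approx 200.44$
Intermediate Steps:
$\frac{746855}{23 \cdot 81 \cdot 2} = \frac{746855}{1863 \cdot 2} = \frac{746855}{3726}$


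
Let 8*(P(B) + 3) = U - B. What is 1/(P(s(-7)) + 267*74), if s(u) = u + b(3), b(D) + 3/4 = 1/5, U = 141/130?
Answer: 416/8218529 ≈ 5.0617e-5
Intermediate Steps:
U = 141/130 (U = 141*(1/130) = 141/130 ≈ 1.0846)
b(D) = -11/20 (b(D) = -¾ + 1/5 = -¾ + ⅕ = -11/20)
s(u) = -11/20 + u (s(u) = u - 11/20 = -11/20 + u)
P(B) = -2979/1040 - B/8 (P(B) = -3 + (141/130 - B)/8 = -3 + (141/1040 - B/8) = -2979/1040 - B/8)
1/(P(s(-7)) + 267*74) = 1/((-2979/1040 - (-11/20 - 7)/8) + 267*74) = 1/((-2979/1040 - ⅛*(-151/20)) + 19758) = 1/((-2979/1040 + 151/160) + 19758) = 1/(-799/416 + 19758) = 1/(8218529/416) = 416/8218529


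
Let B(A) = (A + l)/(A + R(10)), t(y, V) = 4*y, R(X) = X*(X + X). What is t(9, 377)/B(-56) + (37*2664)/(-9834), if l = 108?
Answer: 1910580/21307 ≈ 89.669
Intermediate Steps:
R(X) = 2*X² (R(X) = X*(2*X) = 2*X²)
B(A) = (108 + A)/(200 + A) (B(A) = (A + 108)/(A + 2*10²) = (108 + A)/(A + 2*100) = (108 + A)/(A + 200) = (108 + A)/(200 + A))
t(9, 377)/B(-56) + (37*2664)/(-9834) = (4*9)/(((108 - 56)/(200 - 56))) + (37*2664)/(-9834) = 36/((52/144)) + 98568*(-1/9834) = 36/(((1/144)*52)) - 16428/1639 = 36/(13/36) - 16428/1639 = 36*(36/13) - 16428/1639 = 1296/13 - 16428/1639 = 1910580/21307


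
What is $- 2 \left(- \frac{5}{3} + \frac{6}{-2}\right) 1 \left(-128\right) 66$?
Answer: $-78848$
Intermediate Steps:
$- 2 \left(- \frac{5}{3} + \frac{6}{-2}\right) 1 \left(-128\right) 66 = - 2 \left(\left(-5\right) \frac{1}{3} + 6 \left(- \frac{1}{2}\right)\right) 1 \left(-128\right) 66 = - 2 \left(- \frac{5}{3} - 3\right) 1 \left(-128\right) 66 = \left(-2\right) \left(- \frac{14}{3}\right) 1 \left(-128\right) 66 = \frac{28}{3} \cdot 1 \left(-128\right) 66 = \frac{28}{3} \left(-128\right) 66 = \left(- \frac{3584}{3}\right) 66 = -78848$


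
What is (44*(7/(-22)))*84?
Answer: -1176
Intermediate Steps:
(44*(7/(-22)))*84 = (44*(7*(-1/22)))*84 = (44*(-7/22))*84 = -14*84 = -1176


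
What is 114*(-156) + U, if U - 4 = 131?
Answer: -17649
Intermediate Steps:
U = 135 (U = 4 + 131 = 135)
114*(-156) + U = 114*(-156) + 135 = -17784 + 135 = -17649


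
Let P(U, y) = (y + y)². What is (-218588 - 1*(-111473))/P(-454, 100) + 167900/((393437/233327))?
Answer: 313396397799149/3147496000 ≈ 99570.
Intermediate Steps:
P(U, y) = 4*y² (P(U, y) = (2*y)² = 4*y²)
(-218588 - 1*(-111473))/P(-454, 100) + 167900/((393437/233327)) = (-218588 - 1*(-111473))/((4*100²)) + 167900/((393437/233327)) = (-218588 + 111473)/((4*10000)) + 167900/((393437*(1/233327))) = -107115/40000 + 167900/(393437/233327) = -107115*1/40000 + 167900*(233327/393437) = -21423/8000 + 39175603300/393437 = 313396397799149/3147496000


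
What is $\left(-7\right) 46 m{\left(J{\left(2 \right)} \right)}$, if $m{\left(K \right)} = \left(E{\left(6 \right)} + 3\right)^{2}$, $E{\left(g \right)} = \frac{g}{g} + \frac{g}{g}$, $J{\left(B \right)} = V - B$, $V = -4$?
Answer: $-8050$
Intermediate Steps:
$J{\left(B \right)} = -4 - B$
$E{\left(g \right)} = 2$ ($E{\left(g \right)} = 1 + 1 = 2$)
$m{\left(K \right)} = 25$ ($m{\left(K \right)} = \left(2 + 3\right)^{2} = 5^{2} = 25$)
$\left(-7\right) 46 m{\left(J{\left(2 \right)} \right)} = \left(-7\right) 46 \cdot 25 = \left(-322\right) 25 = -8050$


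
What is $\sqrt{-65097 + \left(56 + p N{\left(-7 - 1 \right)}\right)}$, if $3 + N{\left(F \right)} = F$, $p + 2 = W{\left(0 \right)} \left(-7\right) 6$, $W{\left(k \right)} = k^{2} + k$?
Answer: $i \sqrt{65019} \approx 254.99 i$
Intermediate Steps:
$W{\left(k \right)} = k + k^{2}$
$p = -2$ ($p = -2 + 0 \left(1 + 0\right) \left(-7\right) 6 = -2 + 0 \cdot 1 \left(-7\right) 6 = -2 + 0 \left(-7\right) 6 = -2 + 0 \cdot 6 = -2 + 0 = -2$)
$N{\left(F \right)} = -3 + F$
$\sqrt{-65097 + \left(56 + p N{\left(-7 - 1 \right)}\right)} = \sqrt{-65097 + \left(56 - 2 \left(-3 - 8\right)\right)} = \sqrt{-65097 + \left(56 - -22\right)} = \sqrt{-65097 + \left(56 + 22\right)} = \sqrt{-65097 + 78} = \sqrt{-65019} = i \sqrt{65019}$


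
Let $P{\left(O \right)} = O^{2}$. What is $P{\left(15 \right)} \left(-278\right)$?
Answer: $-62550$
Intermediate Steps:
$P{\left(15 \right)} \left(-278\right) = 15^{2} \left(-278\right) = 225 \left(-278\right) = -62550$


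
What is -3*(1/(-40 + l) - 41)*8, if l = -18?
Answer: 28548/29 ≈ 984.41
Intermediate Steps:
-3*(1/(-40 + l) - 41)*8 = -3*(1/(-40 - 18) - 41)*8 = -3*(1/(-58) - 41)*8 = -3*(-1/58 - 41)*8 = -(-7137)*8/58 = -3*(-9516/29) = 28548/29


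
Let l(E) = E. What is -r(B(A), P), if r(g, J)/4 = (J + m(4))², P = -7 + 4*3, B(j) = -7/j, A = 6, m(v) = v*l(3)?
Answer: -1156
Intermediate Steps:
m(v) = 3*v (m(v) = v*3 = 3*v)
P = 5 (P = -7 + 12 = 5)
r(g, J) = 4*(12 + J)² (r(g, J) = 4*(J + 3*4)² = 4*(J + 12)² = 4*(12 + J)²)
-r(B(A), P) = -4*(12 + 5)² = -4*17² = -4*289 = -1*1156 = -1156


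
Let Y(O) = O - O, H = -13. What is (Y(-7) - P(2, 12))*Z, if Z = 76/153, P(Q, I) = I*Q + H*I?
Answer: 3344/51 ≈ 65.569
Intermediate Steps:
P(Q, I) = -13*I + I*Q (P(Q, I) = I*Q - 13*I = -13*I + I*Q)
Y(O) = 0
Z = 76/153 (Z = 76*(1/153) = 76/153 ≈ 0.49673)
(Y(-7) - P(2, 12))*Z = (0 - 12*(-13 + 2))*(76/153) = (0 - 12*(-11))*(76/153) = (0 - 1*(-132))*(76/153) = (0 + 132)*(76/153) = 132*(76/153) = 3344/51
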